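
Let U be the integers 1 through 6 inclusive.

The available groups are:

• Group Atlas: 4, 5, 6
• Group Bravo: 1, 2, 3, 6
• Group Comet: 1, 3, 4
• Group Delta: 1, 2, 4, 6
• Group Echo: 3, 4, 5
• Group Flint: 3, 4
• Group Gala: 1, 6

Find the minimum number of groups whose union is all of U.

2

Bravo and Echo cover everything between them: the union {1, 2, 3, 4, 5, 6} is all of U.
No single group has all 6 items (the largest, Bravo, has 4), so 2 is optimal.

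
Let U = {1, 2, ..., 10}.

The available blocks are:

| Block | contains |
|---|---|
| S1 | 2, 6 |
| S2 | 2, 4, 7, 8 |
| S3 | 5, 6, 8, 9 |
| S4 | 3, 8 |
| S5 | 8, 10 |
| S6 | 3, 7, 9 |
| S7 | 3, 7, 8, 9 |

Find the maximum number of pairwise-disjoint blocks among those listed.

S1, S5, S6 are pairwise disjoint (S1={2,6}; S5={8,10}; S6={3,7,9}).
Every remaining block overlaps one of these, and no 4 of the listed blocks are pairwise disjoint, so 3 is the maximum.

3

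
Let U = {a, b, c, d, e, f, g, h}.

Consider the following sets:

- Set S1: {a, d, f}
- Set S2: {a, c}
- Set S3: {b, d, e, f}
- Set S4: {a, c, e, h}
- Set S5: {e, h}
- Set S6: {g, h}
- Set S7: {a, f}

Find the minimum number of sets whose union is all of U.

3

Take {S2, S3, S6}. Their union is {a, b, c, d, e, f, g, h}, which is all 8 elements.
Only S3 contains b, so S3 is forced; the remaining 4 elements need at least 2 more sets (each remaining set adds at most 3) — so at least 3 sets are needed, and 3 is optimal.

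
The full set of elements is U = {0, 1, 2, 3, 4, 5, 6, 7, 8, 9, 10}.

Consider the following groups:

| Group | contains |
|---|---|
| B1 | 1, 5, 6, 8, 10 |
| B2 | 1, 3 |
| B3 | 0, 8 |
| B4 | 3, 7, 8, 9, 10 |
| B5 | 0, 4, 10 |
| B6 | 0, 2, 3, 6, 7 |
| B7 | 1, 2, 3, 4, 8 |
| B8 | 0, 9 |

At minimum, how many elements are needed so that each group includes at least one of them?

3

Take H = {0, 1, 8}. Each listed group contains at least one of these, so H is a hitting set of size 3.
No choice of 2 elements meets every group, so 3 is the minimum.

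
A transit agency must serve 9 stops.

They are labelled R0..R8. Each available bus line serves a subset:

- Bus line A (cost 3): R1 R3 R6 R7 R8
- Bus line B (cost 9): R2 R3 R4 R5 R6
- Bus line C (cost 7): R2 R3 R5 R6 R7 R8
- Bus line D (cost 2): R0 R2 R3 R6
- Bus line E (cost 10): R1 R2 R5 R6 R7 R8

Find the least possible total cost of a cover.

A, B, D together cover every stop (A ∪ B ∪ D = {R0, R1, R2, R3, R4, R5, R6, R7, R8}); total cost 3 + 9 + 2 = 14.
No covering selection has total cost below 14.

14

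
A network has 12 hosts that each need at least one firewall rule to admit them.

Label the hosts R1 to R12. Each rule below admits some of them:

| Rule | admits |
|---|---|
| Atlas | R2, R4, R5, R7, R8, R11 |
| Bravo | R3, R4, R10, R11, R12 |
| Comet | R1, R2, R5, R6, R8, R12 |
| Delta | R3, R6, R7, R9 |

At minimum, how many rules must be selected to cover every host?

Take {Bravo, Comet, Delta}. Their union is {R1, R2, R3, R4, R5, R6, R7, R8, R9, R10, R11, R12}, which is all 12 hosts.
Only Comet contains R1, so Comet is forced; the remaining 6 hosts need at least 2 more rules (each remaining rule adds at most 4) — so at least 3 rules are needed, and 3 is optimal.

3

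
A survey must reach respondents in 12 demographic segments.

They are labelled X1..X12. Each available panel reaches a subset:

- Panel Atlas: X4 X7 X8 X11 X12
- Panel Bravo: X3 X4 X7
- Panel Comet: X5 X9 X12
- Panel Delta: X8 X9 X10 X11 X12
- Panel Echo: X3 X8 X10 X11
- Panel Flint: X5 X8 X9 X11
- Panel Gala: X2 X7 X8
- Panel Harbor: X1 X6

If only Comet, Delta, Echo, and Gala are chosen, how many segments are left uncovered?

3

Union of Comet, Delta, Echo, Gala = {X2, X3, X5, X7, X8, X9, X10, X11, X12}.
Not covered: X1, X4, X6 — 3 segments.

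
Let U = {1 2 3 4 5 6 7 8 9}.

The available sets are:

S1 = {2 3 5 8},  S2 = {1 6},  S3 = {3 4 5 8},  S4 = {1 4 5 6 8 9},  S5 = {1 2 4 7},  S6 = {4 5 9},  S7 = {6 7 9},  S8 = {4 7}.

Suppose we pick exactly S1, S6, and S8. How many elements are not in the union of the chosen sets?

2

Union of S1, S6, S8 = {2, 3, 4, 5, 7, 8, 9}.
Not covered: 1, 6 — 2 elements.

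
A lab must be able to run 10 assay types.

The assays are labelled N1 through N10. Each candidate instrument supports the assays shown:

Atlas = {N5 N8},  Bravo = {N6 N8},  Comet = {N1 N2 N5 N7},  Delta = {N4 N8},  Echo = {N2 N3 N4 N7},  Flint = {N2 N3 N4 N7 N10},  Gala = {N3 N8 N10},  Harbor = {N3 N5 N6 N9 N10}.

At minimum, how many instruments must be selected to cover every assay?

Comet and Delta and Harbor together: Comet ∪ Delta ∪ Harbor = {N1, N2, N3, N4, N5, N6, N7, N8, N9, N10} — every assay is covered.
Only Comet contains N1, so Comet is forced; the remaining 6 assays need at least 2 more instruments (each remaining instrument adds at most 4) — so at least 3 instruments are needed, and 3 is optimal.

3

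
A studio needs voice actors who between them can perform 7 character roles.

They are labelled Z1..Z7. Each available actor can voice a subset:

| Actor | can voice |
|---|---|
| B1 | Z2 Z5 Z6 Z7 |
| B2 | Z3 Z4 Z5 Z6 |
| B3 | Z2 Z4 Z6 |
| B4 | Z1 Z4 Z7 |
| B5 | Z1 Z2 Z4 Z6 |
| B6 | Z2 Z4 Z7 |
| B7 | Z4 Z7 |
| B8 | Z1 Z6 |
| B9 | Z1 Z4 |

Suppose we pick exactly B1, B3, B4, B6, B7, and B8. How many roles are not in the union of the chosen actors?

1

Union of B1, B3, B4, B6, B7, B8 = {Z1, Z2, Z4, Z5, Z6, Z7}.
Not covered: Z3 — 1 role.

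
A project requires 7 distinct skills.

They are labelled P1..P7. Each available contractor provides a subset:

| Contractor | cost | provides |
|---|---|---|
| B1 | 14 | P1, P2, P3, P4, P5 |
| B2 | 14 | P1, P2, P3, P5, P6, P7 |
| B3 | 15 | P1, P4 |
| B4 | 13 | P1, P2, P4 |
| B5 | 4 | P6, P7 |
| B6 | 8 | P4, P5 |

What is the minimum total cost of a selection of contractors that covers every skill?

B1, B5 together cover every skill (B1 ∪ B5 = {P1, P2, P3, P4, P5, P6, P7}); total cost 14 + 4 = 18.
No covering selection has total cost below 18.

18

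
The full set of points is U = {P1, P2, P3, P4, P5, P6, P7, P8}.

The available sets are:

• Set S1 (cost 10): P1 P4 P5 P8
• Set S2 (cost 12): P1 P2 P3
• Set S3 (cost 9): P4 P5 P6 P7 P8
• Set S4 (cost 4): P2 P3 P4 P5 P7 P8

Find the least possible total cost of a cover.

S2, S3 together cover every point (S2 ∪ S3 = {P1, P2, P3, P4, P5, P6, P7, P8}); total cost 12 + 9 = 21.
The greedy pick S4, S3, S1 costs 23; no covering selection beats 21.

21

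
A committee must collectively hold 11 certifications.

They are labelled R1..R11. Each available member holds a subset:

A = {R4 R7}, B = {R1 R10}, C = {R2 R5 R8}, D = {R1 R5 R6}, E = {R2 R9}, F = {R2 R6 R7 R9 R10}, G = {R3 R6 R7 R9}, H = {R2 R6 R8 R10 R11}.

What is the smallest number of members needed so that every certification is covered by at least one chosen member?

4

A and D and G and H together: A ∪ D ∪ G ∪ H = {R1, R2, R3, R4, R5, R6, R7, R8, R9, R10, R11} — every certification is covered.
No 3 of the 8 members cover everything (all 56 combinations miss at least one certification), so 4 is optimal.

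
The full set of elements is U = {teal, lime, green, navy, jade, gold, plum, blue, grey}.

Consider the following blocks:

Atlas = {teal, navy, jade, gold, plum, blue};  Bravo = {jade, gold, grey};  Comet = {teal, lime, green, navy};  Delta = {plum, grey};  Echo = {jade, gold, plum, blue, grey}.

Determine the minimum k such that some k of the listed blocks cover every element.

2

Comet and Echo together: Comet ∪ Echo = {teal, lime, green, navy, jade, gold, plum, blue, grey} — every element is covered.
No single block has all 9 elements (the largest, Atlas, has 6), so 2 is optimal.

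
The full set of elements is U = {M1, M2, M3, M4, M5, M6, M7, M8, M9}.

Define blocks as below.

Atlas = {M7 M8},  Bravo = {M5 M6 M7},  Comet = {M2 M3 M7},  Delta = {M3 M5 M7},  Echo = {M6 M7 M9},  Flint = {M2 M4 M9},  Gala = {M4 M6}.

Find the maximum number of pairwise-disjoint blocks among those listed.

2

Atlas, Gala are pairwise disjoint (Atlas={M7,M8}; Gala={M4,M6}).
Every remaining block overlaps one of these, and no 3 of the listed blocks are pairwise disjoint, so 2 is the maximum.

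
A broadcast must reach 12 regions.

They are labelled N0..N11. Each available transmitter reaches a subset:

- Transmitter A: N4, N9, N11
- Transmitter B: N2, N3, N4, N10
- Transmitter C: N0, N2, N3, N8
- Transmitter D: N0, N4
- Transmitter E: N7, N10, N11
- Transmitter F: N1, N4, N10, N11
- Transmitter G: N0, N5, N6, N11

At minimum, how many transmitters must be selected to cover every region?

A and C and E and F and G together: A ∪ C ∪ E ∪ F ∪ G = {N0, N1, N2, N3, N4, N5, N6, N7, N8, N9, N10, N11} — every region is covered.
No 4 of the 7 transmitters cover everything (all 35 combinations miss at least one region), so 5 is optimal.

5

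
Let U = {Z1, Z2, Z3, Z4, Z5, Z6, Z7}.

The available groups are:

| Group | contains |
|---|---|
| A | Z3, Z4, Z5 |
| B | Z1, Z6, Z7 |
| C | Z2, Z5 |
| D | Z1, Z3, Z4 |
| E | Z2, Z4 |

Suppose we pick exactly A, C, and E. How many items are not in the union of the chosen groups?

3

Union of A, C, E = {Z2, Z3, Z4, Z5}.
Not covered: Z1, Z6, Z7 — 3 items.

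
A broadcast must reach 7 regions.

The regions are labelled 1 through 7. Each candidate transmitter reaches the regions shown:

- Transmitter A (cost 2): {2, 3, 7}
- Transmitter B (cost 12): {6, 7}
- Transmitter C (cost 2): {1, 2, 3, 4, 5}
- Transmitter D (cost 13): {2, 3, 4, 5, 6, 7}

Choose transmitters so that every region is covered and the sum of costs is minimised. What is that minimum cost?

14

B, C together cover every region (B ∪ C = {1, 2, 3, 4, 5, 6, 7}); total cost 12 + 2 = 14.
The greedy pick C, A, B costs 16; no covering selection beats 14.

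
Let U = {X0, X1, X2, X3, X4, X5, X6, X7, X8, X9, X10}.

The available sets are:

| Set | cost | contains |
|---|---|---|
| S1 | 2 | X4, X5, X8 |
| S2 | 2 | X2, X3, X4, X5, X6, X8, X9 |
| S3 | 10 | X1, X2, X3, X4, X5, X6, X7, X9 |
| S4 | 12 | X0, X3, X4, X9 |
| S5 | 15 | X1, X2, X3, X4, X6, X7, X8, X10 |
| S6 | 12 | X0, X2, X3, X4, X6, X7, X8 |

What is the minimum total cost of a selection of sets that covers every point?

S2, S5, S6 together cover every point (S2 ∪ S5 ∪ S6 = {X0, X1, X2, X3, X4, X5, X6, X7, X8, X9, X10}); total cost 2 + 15 + 12 = 29.
The greedy pick S2, S3, S4, S5 costs 39; no covering selection beats 29.

29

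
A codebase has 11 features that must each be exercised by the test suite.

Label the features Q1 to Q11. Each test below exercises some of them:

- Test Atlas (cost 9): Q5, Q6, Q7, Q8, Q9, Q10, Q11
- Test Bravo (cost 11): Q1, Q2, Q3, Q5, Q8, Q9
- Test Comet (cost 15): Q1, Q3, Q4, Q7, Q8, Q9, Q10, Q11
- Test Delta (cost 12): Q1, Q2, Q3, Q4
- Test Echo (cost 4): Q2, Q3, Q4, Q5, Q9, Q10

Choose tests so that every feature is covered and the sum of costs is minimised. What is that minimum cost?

21

Atlas, Delta together cover every feature (Atlas ∪ Delta = {Q1, Q2, Q3, Q4, Q5, Q6, Q7, Q8, Q9, Q10, Q11}); total cost 9 + 12 = 21.
The greedy pick Echo, Atlas, Bravo costs 24; no covering selection beats 21.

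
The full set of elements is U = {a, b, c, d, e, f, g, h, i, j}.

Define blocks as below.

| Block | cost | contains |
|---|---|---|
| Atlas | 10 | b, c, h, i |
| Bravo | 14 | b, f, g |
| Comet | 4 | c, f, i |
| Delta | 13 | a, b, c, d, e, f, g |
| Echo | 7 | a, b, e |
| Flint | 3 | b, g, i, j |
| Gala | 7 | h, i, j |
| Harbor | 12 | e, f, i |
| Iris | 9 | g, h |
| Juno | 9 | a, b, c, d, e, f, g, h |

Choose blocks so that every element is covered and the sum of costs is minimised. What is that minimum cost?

12

Flint, Juno together cover every element (Flint ∪ Juno = {a, b, c, d, e, f, g, h, i, j}); total cost 3 + 9 = 12.
No covering selection has total cost below 12.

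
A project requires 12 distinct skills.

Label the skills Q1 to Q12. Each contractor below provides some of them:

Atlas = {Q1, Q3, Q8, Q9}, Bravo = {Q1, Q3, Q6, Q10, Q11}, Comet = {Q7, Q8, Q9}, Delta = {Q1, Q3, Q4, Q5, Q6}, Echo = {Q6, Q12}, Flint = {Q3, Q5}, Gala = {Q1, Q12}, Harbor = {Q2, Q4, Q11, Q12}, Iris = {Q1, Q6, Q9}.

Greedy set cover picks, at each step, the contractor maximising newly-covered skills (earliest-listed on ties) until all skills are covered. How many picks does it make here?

4

Greedy: pick Bravo (covers 5 new) → pick Comet (covers 3 new) → pick Harbor (covers 3 new) → pick Delta (covers 1 new). Total picks: 4.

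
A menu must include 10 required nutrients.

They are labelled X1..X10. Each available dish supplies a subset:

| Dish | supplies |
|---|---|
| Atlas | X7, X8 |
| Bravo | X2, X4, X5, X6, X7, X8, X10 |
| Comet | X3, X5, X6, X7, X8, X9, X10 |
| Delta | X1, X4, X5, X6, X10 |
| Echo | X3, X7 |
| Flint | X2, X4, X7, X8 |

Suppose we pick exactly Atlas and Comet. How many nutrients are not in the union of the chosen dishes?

Union of Atlas, Comet = {X3, X5, X6, X7, X8, X9, X10}.
Not covered: X1, X2, X4 — 3 nutrients.

3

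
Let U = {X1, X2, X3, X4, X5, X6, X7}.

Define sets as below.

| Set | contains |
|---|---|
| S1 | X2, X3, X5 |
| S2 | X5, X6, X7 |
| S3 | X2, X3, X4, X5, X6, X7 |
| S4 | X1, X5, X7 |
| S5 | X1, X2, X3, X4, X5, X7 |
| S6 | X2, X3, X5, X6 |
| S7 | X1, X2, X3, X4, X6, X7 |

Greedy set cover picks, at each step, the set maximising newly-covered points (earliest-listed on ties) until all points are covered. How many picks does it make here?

2

Greedy: pick S3 (covers 6 new) → pick S4 (covers 1 new). Total picks: 2.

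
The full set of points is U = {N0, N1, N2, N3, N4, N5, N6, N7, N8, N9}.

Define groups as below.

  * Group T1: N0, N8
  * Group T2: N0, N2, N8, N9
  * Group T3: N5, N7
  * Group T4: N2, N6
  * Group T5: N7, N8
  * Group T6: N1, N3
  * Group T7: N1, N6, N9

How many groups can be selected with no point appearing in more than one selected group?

T1, T3, T4, T6 are pairwise disjoint (T1={N0,N8}; T3={N5,N7}; T4={N2,N6}; T6={N1,N3}).
Every remaining group overlaps one of these, and no 5 of the listed groups are pairwise disjoint, so 4 is the maximum.

4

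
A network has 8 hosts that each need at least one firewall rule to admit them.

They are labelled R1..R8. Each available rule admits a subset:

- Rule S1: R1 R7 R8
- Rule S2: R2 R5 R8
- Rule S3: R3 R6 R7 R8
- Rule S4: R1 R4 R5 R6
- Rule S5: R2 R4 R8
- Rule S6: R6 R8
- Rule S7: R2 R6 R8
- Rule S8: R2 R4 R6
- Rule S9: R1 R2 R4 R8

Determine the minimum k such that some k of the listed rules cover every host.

3

Take {S3, S4, S8}. Their union is {R1, R2, R3, R4, R5, R6, R7, R8}, which is all 8 hosts.
Only S3 contains R3, so S3 is forced; the remaining 4 hosts need at least 2 more rules (each remaining rule adds at most 3) — so at least 3 rules are needed, and 3 is optimal.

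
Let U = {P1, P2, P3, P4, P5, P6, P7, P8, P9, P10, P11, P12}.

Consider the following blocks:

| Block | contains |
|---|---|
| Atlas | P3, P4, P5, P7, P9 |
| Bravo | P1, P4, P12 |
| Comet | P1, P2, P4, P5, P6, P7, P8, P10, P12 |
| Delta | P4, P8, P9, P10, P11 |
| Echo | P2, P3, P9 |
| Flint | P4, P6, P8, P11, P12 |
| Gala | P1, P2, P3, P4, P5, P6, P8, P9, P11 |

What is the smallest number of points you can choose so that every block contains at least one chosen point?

Take H = {P2, P4}. Each listed block contains at least one of these, so H is a hitting set of size 2.
The blocks Echo, Flint are pairwise disjoint, so any hitting set needs a separate point for each — at least 2. Hence 2 is optimal.

2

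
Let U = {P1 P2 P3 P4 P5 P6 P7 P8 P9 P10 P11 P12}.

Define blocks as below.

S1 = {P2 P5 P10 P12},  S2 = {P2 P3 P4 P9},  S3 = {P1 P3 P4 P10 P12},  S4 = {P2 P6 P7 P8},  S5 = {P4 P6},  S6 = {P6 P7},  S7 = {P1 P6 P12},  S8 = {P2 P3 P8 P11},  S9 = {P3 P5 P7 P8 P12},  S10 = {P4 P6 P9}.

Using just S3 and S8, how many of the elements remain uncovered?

Union of S3, S8 = {P1, P2, P3, P4, P8, P10, P11, P12}.
Not covered: P5, P6, P7, P9 — 4 elements.

4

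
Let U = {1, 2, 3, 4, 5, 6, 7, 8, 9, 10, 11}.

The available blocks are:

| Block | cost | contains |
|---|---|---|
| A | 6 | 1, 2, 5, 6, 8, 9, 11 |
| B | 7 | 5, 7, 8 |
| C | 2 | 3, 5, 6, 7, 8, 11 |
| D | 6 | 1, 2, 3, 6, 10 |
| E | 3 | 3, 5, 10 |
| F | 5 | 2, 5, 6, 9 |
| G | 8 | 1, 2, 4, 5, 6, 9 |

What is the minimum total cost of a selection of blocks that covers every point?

13

C, E, G together cover every point (C ∪ E ∪ G = {1, 2, 3, 4, 5, 6, 7, 8, 9, 10, 11}); total cost 2 + 3 + 8 = 13.
The greedy pick C, A, E, G costs 19; no covering selection beats 13.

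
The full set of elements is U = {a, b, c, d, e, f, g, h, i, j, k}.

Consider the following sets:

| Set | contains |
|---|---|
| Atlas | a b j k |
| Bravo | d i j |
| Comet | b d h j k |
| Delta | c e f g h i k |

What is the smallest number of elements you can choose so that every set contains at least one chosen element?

2

T = {b, i} meets every set (each contains at least one member of T), and |T| = 2.
No single element lies in every set, so at least 2 are needed and 2 is optimal.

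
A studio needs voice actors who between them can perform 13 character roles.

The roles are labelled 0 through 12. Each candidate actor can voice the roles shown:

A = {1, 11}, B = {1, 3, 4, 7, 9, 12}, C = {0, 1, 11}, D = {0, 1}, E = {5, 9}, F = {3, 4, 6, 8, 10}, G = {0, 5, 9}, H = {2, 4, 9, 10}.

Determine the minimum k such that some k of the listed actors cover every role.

B and C and F and G and H together: B ∪ C ∪ F ∪ G ∪ H = {0, 1, 2, 3, 4, 5, 6, 7, 8, 9, 10, 11, 12} — every role is covered.
No 4 of the 8 actors cover everything (all 70 combinations miss at least one role), so 5 is optimal.

5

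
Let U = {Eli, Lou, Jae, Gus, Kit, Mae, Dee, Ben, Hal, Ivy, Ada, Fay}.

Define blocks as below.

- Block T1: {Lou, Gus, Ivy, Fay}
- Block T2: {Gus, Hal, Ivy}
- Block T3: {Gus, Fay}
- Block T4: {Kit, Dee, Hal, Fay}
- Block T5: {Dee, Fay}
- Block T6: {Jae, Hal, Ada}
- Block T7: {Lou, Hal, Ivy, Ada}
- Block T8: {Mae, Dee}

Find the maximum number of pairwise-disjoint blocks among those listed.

3

T3, T6, T8 are pairwise disjoint (T3={Gus,Fay}; T6={Jae,Hal,Ada}; T8={Mae,Dee}).
Every remaining block overlaps one of these, and no 4 of the listed blocks are pairwise disjoint, so 3 is the maximum.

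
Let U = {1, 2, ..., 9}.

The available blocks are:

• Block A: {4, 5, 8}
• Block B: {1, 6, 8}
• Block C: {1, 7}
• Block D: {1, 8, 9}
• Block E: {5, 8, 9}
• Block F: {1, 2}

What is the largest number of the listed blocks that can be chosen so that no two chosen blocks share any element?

2

C, E are pairwise disjoint (C={1,7}; E={5,8,9}).
Every remaining block overlaps one of these, and no 3 of the listed blocks are pairwise disjoint, so 2 is the maximum.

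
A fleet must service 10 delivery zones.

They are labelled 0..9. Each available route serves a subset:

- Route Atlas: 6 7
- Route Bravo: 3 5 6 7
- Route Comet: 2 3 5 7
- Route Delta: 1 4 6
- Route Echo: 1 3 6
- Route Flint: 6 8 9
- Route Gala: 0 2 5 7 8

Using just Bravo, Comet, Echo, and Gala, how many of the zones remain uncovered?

Union of Bravo, Comet, Echo, Gala = {0, 1, 2, 3, 5, 6, 7, 8}.
Not covered: 4, 9 — 2 zones.

2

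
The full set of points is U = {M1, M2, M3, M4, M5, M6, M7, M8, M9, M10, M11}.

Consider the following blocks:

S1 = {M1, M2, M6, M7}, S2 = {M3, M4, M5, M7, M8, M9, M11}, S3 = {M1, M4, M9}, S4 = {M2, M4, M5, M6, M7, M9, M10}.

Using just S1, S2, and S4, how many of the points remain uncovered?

0

Union of S1, S2, S4 = {M1, M2, M3, M4, M5, M6, M7, M8, M9, M10, M11} — that's every point, so 0 are uncovered.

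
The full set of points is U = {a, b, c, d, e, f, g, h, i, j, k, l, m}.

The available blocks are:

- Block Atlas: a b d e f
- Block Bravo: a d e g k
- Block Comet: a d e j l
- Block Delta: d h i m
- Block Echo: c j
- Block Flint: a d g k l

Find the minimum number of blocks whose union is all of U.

4

Take {Atlas, Delta, Echo, Flint}. Their union is {a, b, c, d, e, f, g, h, i, j, k, l, m}, which is all 13 points.
Only Atlas contains b, so Atlas is forced; the remaining 8 points need at least 3 more blocks (each remaining block adds at most 3) — so at least 4 blocks are needed, and 4 is optimal.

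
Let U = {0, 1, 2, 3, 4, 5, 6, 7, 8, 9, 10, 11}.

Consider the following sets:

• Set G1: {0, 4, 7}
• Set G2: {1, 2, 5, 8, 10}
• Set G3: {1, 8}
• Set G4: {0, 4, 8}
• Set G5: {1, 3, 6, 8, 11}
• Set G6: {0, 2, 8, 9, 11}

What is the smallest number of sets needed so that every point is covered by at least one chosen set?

4

Take {G1, G2, G5, G6}. Their union is {0, 1, 2, 3, 4, 5, 6, 7, 8, 9, 10, 11}, which is all 12 points.
Only G5 contains 3, so G5 is forced; the remaining 7 points need at least 3 more sets (each remaining set adds at most 3) — so at least 4 sets are needed, and 4 is optimal.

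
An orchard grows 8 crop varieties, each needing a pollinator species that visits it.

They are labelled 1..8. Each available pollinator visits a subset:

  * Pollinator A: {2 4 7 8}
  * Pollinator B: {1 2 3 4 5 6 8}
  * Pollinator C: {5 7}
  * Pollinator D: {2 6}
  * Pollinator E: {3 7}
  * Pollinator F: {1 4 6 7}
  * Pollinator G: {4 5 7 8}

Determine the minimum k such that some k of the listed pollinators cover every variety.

2

Take {B, F}. Their union is {1, 2, 3, 4, 5, 6, 7, 8}, which is all 8 varieties.
No single pollinator has all 8 varieties (the largest, B, has 7), so 2 is optimal.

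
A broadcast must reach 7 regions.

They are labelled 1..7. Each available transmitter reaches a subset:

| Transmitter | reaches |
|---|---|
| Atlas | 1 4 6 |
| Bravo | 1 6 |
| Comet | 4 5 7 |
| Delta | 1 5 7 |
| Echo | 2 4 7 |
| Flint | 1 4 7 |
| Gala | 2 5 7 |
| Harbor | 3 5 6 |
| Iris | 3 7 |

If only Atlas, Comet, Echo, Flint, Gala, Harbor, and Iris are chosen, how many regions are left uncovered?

0

Union of Atlas, Comet, Echo, Flint, Gala, Harbor, Iris = {1, 2, 3, 4, 5, 6, 7} — that's every region, so 0 are uncovered.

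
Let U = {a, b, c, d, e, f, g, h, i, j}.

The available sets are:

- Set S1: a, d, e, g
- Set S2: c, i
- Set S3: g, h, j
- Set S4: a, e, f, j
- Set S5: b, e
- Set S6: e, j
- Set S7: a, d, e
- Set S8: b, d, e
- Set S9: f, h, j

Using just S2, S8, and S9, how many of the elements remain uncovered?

Union of S2, S8, S9 = {b, c, d, e, f, h, i, j}.
Not covered: a, g — 2 elements.

2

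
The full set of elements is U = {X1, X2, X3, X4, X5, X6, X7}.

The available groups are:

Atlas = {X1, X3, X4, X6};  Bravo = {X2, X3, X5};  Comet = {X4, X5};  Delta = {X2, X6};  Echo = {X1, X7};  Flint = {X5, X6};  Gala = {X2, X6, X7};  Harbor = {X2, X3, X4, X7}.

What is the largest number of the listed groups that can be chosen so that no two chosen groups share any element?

3

Comet, Delta, Echo are pairwise disjoint (Comet={X4,X5}; Delta={X2,X6}; Echo={X1,X7}).
Every remaining group overlaps one of these, and no 4 of the listed groups are pairwise disjoint, so 3 is the maximum.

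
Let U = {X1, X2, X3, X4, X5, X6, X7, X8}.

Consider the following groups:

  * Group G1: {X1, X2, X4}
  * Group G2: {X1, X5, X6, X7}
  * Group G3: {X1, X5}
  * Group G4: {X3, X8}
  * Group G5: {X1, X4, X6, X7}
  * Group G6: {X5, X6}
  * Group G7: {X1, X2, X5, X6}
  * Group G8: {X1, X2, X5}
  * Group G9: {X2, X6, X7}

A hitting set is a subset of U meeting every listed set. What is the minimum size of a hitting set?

H = {X1, X3, X6} meets every group (each contains at least one member of H), and |H| = 3.
The groups G1, G4, G6 are pairwise disjoint, so any hitting set needs a separate item for each — at least 3. Hence 3 is optimal.

3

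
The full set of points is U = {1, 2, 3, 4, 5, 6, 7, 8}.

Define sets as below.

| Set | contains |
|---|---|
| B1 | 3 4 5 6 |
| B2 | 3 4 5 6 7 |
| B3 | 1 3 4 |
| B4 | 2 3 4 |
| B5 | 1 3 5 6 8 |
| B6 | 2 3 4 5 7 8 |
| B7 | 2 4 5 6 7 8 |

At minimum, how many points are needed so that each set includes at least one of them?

2

The 2 points {3, 8} hit every set.
No single point lies in every set, so at least 2 are needed and 2 is optimal.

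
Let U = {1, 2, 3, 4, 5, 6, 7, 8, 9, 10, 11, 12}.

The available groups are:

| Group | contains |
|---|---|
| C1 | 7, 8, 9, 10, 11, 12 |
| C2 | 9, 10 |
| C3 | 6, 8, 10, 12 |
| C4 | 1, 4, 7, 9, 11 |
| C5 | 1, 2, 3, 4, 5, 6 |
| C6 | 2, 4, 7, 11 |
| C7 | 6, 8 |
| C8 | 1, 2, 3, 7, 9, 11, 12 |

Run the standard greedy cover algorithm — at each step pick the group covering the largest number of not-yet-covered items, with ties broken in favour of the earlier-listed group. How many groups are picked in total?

Greedy: pick C8 (covers 7 new) → pick C3 (covers 3 new) → pick C5 (covers 2 new). Total picks: 3.
(The true minimum cover uses only 2 groups, so greedy is not optimal here.)

3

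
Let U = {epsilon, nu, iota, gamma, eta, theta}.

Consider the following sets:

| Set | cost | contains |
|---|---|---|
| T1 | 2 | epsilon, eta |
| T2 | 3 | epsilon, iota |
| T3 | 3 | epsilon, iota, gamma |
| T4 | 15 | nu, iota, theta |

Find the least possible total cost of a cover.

T1, T3, T4 together cover every item (T1 ∪ T3 ∪ T4 = {epsilon, nu, iota, gamma, eta, theta}); total cost 2 + 3 + 15 = 20.
No covering selection has total cost below 20.

20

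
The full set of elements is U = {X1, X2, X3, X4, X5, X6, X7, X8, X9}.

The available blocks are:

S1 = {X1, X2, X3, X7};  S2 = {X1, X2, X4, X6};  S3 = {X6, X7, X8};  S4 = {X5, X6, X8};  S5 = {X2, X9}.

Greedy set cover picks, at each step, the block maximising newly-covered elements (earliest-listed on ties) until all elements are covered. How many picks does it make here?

Greedy: pick S1 (covers 4 new) → pick S4 (covers 3 new) → pick S2 (covers 1 new) → pick S5 (covers 1 new). Total picks: 4.

4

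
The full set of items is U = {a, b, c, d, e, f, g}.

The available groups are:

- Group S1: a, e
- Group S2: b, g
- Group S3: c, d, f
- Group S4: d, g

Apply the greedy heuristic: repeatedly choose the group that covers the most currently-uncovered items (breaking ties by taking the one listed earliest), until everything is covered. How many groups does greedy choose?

Greedy: pick S3 (covers 3 new) → pick S1 (covers 2 new) → pick S2 (covers 2 new). Total picks: 3.

3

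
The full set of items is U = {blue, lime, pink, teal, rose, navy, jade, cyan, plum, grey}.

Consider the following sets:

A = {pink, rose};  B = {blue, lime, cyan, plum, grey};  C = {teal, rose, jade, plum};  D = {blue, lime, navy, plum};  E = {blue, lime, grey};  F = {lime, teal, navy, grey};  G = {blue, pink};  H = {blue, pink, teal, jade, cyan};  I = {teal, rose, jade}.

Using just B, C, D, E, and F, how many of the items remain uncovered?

1

Union of B, C, D, E, F = {blue, lime, teal, rose, navy, jade, cyan, plum, grey}.
Not covered: pink — 1 item.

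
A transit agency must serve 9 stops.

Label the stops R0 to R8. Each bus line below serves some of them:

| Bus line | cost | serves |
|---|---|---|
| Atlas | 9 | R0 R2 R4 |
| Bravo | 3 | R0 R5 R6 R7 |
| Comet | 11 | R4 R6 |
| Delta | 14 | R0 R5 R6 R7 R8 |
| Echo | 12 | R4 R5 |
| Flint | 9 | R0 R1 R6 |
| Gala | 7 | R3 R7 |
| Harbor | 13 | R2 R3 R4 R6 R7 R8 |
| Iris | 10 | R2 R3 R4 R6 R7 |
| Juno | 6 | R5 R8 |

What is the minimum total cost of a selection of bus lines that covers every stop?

Bravo, Flint, Harbor together cover every stop (Bravo ∪ Flint ∪ Harbor = {R0, R1, R2, R3, R4, R5, R6, R7, R8}); total cost 3 + 9 + 13 = 25.
No covering selection has total cost below 25.

25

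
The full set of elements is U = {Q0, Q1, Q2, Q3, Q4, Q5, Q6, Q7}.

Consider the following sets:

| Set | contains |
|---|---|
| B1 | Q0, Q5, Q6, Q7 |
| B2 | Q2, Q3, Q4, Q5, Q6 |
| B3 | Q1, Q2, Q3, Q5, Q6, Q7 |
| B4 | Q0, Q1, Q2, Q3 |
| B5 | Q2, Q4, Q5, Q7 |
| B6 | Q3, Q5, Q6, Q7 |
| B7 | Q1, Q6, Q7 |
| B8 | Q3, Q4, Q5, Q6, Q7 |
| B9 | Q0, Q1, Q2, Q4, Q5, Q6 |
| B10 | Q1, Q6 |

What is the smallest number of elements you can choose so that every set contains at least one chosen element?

The 2 elements {Q2, Q6} hit every set.
The sets B5, B10 are pairwise disjoint, so any hitting set needs a separate element for each — at least 2. Hence 2 is optimal.

2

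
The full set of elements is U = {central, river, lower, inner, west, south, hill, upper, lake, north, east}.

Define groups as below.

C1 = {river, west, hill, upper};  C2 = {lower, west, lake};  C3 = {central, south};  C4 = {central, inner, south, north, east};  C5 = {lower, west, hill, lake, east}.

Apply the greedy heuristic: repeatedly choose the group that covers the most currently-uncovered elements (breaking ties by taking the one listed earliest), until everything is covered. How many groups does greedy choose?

Greedy: pick C4 (covers 5 new) → pick C1 (covers 4 new) → pick C2 (covers 2 new). Total picks: 3.

3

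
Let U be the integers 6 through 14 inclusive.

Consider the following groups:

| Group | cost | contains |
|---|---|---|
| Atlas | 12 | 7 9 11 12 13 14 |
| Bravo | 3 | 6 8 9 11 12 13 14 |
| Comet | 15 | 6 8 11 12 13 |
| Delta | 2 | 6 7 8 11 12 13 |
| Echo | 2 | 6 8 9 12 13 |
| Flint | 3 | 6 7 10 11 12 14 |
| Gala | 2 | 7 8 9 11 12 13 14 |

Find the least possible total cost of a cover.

Flint, Gala together cover every point (Flint ∪ Gala = {6, 7, 8, 9, 10, 11, 12, 13, 14}); total cost 3 + 2 = 5.
No covering selection has total cost below 5.

5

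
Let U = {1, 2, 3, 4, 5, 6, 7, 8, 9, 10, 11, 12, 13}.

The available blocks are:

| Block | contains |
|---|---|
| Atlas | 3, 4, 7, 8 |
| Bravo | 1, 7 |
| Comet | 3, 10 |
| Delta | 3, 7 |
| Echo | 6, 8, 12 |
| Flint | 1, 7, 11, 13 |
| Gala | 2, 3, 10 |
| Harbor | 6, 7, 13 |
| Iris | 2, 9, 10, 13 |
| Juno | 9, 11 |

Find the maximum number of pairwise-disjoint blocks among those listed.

Bravo, Comet, Echo, Juno are pairwise disjoint (Bravo={1,7}; Comet={3,10}; Echo={6,8,12}; Juno={9,11}).
Every remaining block overlaps one of these, and no 5 of the listed blocks are pairwise disjoint, so 4 is the maximum.

4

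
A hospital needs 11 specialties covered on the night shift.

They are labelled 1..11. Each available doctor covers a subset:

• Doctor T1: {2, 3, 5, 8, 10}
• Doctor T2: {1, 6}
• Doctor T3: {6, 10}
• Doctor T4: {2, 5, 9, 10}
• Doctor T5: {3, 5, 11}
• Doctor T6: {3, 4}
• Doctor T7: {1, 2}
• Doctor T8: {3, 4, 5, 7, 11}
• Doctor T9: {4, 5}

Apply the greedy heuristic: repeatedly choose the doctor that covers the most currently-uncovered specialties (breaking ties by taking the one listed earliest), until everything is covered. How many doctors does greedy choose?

4

Greedy: pick T1 (covers 5 new) → pick T8 (covers 3 new) → pick T2 (covers 2 new) → pick T4 (covers 1 new). Total picks: 4.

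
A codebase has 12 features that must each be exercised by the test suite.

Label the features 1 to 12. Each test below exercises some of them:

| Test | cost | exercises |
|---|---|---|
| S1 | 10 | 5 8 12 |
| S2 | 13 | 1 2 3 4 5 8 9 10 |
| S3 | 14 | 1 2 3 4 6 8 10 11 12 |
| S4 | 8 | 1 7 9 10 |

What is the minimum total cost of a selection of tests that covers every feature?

32

S1, S3, S4 together cover every feature (S1 ∪ S3 ∪ S4 = {1, 2, 3, 4, 5, 6, 7, 8, 9, 10, 11, 12}); total cost 10 + 14 + 8 = 32.
No covering selection has total cost below 32.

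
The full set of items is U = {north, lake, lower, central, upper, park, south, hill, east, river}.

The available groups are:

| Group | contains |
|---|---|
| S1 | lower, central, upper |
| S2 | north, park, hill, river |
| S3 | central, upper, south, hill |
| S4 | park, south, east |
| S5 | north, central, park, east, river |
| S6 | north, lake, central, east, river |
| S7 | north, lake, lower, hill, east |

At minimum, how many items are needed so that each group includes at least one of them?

H = {lake, upper, park} meets every group (each contains at least one member of H), and |H| = 3.
No choice of 2 items meets every group, so 3 is the minimum.

3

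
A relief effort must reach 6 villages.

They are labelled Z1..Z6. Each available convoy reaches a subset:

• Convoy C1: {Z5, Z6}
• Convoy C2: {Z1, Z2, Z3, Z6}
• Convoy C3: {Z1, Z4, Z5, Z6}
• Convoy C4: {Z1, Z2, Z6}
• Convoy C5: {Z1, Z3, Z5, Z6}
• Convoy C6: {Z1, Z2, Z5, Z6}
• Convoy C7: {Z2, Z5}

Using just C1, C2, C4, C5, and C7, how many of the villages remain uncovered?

1

Union of C1, C2, C4, C5, C7 = {Z1, Z2, Z3, Z5, Z6}.
Not covered: Z4 — 1 village.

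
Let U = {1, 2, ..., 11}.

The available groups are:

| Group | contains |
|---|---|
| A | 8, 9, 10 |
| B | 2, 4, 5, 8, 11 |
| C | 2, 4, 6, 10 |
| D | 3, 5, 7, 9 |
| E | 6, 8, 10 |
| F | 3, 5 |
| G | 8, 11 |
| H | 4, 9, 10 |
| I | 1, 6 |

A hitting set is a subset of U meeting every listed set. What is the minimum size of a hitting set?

Take T = {1, 3, 8, 10}. Each listed group contains at least one of these, so T is a hitting set of size 4.
The groups F, G, H, I are pairwise disjoint, so any hitting set needs a separate item for each — at least 4. Hence 4 is optimal.

4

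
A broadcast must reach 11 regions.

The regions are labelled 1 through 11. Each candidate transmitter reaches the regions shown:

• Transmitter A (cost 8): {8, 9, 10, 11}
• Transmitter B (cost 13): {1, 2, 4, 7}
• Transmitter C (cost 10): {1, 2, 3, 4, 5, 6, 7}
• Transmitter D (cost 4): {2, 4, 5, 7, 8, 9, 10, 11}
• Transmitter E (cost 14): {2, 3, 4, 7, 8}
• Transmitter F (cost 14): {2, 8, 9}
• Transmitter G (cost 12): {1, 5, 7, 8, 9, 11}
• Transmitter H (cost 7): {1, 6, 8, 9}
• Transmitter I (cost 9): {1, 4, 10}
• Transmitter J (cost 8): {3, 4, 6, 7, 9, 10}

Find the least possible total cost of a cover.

C, D together cover every region (C ∪ D = {1, 2, 3, 4, 5, 6, 7, 8, 9, 10, 11}); total cost 10 + 4 = 14.
No covering selection has total cost below 14.

14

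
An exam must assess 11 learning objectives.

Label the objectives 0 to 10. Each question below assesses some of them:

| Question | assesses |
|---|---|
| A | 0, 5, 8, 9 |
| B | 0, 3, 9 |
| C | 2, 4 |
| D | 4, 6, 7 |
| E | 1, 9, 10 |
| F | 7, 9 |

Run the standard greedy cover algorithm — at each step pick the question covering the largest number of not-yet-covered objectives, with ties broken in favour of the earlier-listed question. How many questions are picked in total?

Greedy: pick A (covers 4 new) → pick D (covers 3 new) → pick E (covers 2 new) → pick B (covers 1 new) → pick C (covers 1 new). Total picks: 5.

5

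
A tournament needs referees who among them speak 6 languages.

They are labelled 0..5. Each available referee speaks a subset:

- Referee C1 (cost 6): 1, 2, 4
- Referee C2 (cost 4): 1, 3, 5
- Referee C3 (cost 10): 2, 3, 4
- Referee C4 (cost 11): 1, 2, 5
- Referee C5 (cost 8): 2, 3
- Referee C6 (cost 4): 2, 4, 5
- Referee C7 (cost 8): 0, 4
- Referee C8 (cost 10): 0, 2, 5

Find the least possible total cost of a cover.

16

C2, C6, C7 together cover every language (C2 ∪ C6 ∪ C7 = {0, 1, 2, 3, 4, 5}); total cost 4 + 4 + 8 = 16.
No covering selection has total cost below 16.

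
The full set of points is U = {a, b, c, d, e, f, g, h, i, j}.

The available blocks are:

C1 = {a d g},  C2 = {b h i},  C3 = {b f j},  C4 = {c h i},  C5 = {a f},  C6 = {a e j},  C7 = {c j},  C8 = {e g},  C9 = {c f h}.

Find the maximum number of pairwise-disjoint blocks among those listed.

4

C2, C5, C7, C8 are pairwise disjoint (C2={b,h,i}; C5={a,f}; C7={c,j}; C8={e,g}).
Every remaining block overlaps one of these, and no 5 of the listed blocks are pairwise disjoint, so 4 is the maximum.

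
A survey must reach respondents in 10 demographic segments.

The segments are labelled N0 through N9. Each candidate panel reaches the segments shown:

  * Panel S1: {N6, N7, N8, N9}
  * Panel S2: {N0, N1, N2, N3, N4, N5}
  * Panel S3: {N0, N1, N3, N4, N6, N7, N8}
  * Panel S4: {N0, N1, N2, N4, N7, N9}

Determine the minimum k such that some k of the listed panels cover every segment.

2

Take {S1, S2}. Their union is {N0, N1, N2, N3, N4, N5, N6, N7, N8, N9}, which is all 10 segments.
No single panel has all 10 segments (the largest, S3, has 7), so 2 is optimal.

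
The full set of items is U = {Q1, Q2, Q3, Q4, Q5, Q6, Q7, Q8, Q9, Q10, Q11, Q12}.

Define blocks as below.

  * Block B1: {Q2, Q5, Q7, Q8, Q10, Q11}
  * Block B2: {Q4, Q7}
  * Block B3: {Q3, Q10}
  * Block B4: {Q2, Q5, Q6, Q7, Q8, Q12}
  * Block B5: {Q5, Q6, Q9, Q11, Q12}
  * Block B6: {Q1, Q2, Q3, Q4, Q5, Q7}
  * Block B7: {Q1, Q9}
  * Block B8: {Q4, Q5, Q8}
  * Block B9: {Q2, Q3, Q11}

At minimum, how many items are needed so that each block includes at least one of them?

4

Take H = {Q3, Q4, Q5, Q9}. Each listed block contains at least one of these, so H is a hitting set of size 4.
No choice of 3 items meets every block, so 4 is the minimum.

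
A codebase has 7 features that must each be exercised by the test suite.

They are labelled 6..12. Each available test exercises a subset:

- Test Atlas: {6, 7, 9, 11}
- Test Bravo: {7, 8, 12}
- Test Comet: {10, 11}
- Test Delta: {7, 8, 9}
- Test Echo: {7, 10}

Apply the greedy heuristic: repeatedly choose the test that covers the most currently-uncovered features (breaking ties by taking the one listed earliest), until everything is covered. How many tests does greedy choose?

Greedy: pick Atlas (covers 4 new) → pick Bravo (covers 2 new) → pick Comet (covers 1 new). Total picks: 3.

3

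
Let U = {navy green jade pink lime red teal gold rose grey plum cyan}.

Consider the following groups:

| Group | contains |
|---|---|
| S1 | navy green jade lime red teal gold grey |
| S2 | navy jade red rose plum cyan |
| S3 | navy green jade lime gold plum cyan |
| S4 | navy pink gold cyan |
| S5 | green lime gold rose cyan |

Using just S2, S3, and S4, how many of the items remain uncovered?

Union of S2, S3, S4 = {navy, green, jade, pink, lime, red, gold, rose, plum, cyan}.
Not covered: teal, grey — 2 items.

2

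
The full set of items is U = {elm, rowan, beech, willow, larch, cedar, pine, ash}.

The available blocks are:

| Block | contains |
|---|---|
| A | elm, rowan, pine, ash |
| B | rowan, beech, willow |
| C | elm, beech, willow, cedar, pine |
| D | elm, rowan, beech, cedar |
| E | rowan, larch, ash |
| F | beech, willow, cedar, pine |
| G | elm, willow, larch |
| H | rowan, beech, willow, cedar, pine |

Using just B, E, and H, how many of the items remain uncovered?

1

Union of B, E, H = {rowan, beech, willow, larch, cedar, pine, ash}.
Not covered: elm — 1 item.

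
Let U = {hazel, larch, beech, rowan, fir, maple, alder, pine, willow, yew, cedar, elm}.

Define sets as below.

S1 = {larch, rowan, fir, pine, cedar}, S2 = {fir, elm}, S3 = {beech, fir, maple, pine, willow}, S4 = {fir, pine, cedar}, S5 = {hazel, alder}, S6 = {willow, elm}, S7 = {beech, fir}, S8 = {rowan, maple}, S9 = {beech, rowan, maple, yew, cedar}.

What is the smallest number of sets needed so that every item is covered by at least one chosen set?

4

Take {S1, S5, S6, S9}. Their union is {hazel, larch, beech, rowan, fir, maple, alder, pine, willow, yew, cedar, elm}, which is all 12 items.
Only S1 contains larch, so S1 is forced; the remaining 7 items need at least 3 more sets (each remaining set adds at most 3) — so at least 4 sets are needed, and 4 is optimal.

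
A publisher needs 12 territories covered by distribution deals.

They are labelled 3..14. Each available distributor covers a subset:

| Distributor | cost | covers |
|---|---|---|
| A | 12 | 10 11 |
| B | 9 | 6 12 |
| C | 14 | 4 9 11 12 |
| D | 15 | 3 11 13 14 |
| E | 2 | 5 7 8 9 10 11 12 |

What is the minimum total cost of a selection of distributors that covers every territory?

B, C, D, E together cover every territory (B ∪ C ∪ D ∪ E = {3, 4, 5, 6, 7, 8, 9, 10, 11, 12, 13, 14}); total cost 9 + 14 + 15 + 2 = 40.
No covering selection has total cost below 40.

40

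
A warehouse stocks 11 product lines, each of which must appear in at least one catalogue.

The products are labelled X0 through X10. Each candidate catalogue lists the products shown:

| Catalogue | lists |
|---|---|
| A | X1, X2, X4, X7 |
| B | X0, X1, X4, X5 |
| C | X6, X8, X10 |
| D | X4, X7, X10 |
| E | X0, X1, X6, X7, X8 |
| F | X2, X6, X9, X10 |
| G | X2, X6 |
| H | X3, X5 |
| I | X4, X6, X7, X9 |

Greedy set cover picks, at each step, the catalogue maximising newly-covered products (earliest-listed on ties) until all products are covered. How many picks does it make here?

4

Greedy: pick E (covers 5 new) → pick F (covers 3 new) → pick B (covers 2 new) → pick H (covers 1 new). Total picks: 4.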